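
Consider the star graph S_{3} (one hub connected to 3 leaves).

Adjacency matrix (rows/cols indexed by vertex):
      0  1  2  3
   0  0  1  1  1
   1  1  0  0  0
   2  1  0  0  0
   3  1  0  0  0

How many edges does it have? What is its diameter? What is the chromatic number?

Star graph S_{3}: the hub connects to all 3 leaves.
Edges = 3.
Diameter = 2 (any leaf to hub is 1, leaf to leaf through hub is 2).
Star graphs are bipartite (hub vs leaves), so chromatic number = 2.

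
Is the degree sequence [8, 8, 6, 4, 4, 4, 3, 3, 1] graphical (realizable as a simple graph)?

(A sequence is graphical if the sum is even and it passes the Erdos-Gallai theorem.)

Sum of degrees = 41. Sum is odd, so the sequence is NOT graphical.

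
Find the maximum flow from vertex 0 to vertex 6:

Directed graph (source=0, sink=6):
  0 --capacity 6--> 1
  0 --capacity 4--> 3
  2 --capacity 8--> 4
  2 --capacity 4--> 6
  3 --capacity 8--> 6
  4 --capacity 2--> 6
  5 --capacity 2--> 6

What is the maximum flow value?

Computing max flow:
  Flow on (0->3): 4/4
  Flow on (3->6): 4/8
Maximum flow = 4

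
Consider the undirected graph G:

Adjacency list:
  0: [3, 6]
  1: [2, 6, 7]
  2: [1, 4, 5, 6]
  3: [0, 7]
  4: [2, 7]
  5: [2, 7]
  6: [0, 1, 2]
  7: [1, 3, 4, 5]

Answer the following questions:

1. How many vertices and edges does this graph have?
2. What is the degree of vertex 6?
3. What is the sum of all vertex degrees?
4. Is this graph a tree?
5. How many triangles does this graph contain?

Count: 8 vertices, 11 edges.
Vertex 6 has neighbors [0, 1, 2], degree = 3.
Handshaking lemma: 2 * 11 = 22.
A tree on 8 vertices has 7 edges. This graph has 11 edges (4 extra). Not a tree.
Number of triangles = 1.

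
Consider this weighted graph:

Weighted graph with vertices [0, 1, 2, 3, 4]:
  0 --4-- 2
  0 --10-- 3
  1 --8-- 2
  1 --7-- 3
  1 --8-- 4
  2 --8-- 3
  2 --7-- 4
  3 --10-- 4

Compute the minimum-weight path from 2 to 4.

Using Dijkstra's algorithm from vertex 2:
Shortest path: 2 -> 4
Total weight: 7 = 7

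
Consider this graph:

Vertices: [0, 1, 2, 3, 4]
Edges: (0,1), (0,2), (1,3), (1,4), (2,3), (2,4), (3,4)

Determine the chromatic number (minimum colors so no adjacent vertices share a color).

The graph has a maximum clique of size 3 (lower bound on chromatic number).
A valid 3-coloring: {0: 1, 1: 0, 2: 0, 3: 1, 4: 2}.
Chromatic number = 3.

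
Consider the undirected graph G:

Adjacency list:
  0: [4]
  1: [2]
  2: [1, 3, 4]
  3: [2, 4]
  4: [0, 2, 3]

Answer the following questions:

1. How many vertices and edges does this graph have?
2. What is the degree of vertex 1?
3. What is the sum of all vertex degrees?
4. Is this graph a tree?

Count: 5 vertices, 5 edges.
Vertex 1 has neighbors [2], degree = 1.
Handshaking lemma: 2 * 5 = 10.
A tree on 5 vertices has 4 edges. This graph has 5 edges (1 extra). Not a tree.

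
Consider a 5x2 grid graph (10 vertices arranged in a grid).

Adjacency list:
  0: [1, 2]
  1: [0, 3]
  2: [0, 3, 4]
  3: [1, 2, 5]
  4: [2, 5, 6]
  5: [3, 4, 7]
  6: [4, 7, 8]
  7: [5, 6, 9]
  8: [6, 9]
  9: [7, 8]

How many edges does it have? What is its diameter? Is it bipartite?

A 5x2 grid has 8 vertical edges and 5 horizontal edges.
Total edges = 8 + 5 = 13.
Diameter = (5-1) + (2-1) = 5 (corner to opposite corner).
Grid graphs are bipartite (checkerboard coloring).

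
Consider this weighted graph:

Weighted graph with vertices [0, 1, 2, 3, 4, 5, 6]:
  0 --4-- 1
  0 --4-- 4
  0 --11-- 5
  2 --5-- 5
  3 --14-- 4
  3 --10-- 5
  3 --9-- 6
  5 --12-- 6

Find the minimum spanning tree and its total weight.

Applying Kruskal's algorithm (sort edges by weight, add if no cycle):
  Add (0,1) w=4
  Add (0,4) w=4
  Add (2,5) w=5
  Add (3,6) w=9
  Add (3,5) w=10
  Add (0,5) w=11
  Skip (5,6) w=12 (creates cycle)
  Skip (3,4) w=14 (creates cycle)
MST weight = 43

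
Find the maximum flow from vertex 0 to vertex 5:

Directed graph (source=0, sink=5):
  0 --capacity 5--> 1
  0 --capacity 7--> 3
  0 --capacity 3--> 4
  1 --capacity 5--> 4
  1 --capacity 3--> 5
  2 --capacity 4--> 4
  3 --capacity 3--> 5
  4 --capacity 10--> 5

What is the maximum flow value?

Computing max flow:
  Flow on (0->1): 5/5
  Flow on (0->3): 3/7
  Flow on (0->4): 3/3
  Flow on (1->4): 2/5
  Flow on (1->5): 3/3
  Flow on (3->5): 3/3
  Flow on (4->5): 5/10
Maximum flow = 11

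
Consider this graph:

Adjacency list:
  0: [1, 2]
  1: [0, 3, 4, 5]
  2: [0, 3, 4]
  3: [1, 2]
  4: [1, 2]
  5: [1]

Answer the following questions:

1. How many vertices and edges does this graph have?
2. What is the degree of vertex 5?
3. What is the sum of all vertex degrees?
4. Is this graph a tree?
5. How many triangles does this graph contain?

Count: 6 vertices, 7 edges.
Vertex 5 has neighbors [1], degree = 1.
Handshaking lemma: 2 * 7 = 14.
A tree on 6 vertices has 5 edges. This graph has 7 edges (2 extra). Not a tree.
Number of triangles = 0.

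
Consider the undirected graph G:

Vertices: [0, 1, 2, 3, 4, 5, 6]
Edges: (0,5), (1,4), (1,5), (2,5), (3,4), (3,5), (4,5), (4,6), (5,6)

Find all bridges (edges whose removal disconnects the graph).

A bridge is an edge whose removal increases the number of connected components.
Bridges found: (0,5), (2,5)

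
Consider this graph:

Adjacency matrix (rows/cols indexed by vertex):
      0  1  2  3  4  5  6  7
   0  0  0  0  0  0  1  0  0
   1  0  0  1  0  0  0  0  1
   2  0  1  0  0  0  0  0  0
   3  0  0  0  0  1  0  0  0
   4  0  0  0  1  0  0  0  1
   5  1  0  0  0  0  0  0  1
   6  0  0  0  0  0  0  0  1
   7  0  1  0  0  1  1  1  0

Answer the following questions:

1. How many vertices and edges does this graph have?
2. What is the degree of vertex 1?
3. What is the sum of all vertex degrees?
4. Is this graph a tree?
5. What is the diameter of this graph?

Count: 8 vertices, 7 edges.
Vertex 1 has neighbors [2, 7], degree = 2.
Handshaking lemma: 2 * 7 = 14.
A graph is a tree iff it is connected and has exactly n-1 edges. This graph is connected (all 8 vertices in one component) and has 8-1 = 7 edges. It is a tree.
Diameter (longest shortest path) = 4.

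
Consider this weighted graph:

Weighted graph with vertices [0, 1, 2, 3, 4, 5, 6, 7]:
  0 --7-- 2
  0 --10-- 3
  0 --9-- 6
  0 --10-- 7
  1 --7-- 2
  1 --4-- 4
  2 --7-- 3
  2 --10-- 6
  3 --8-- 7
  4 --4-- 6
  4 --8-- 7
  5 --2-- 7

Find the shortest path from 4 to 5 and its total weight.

Using Dijkstra's algorithm from vertex 4:
Shortest path: 4 -> 7 -> 5
Total weight: 8 + 2 = 10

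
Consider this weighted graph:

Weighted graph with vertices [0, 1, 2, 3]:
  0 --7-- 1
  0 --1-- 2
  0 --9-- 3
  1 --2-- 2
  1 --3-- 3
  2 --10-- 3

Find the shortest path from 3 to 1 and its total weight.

Using Dijkstra's algorithm from vertex 3:
Shortest path: 3 -> 1
Total weight: 3 = 3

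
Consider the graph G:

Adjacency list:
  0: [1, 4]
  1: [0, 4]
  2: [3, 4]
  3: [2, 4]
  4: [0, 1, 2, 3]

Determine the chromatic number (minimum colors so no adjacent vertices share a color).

The graph has a maximum clique of size 3 (lower bound on chromatic number).
A valid 3-coloring: {0: 1, 1: 2, 2: 1, 3: 2, 4: 0}.
Chromatic number = 3.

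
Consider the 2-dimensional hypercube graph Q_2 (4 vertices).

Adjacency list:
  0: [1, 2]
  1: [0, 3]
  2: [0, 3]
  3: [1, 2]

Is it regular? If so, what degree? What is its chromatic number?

In Q_2, every vertex has exactly 2 neighbors (flip one of 2 bits), so it is 2-regular.
Q_2 is bipartite (partition by bit-parity), so chromatic number = 2.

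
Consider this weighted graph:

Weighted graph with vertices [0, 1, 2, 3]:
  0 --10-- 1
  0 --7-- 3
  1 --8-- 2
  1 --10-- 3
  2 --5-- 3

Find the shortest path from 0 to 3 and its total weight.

Using Dijkstra's algorithm from vertex 0:
Shortest path: 0 -> 3
Total weight: 7 = 7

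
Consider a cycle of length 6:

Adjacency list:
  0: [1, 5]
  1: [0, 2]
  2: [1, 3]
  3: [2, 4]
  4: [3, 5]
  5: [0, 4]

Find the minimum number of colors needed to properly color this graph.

This is an even cycle (C_6). Even cycles are bipartite.
Chromatic number = 2.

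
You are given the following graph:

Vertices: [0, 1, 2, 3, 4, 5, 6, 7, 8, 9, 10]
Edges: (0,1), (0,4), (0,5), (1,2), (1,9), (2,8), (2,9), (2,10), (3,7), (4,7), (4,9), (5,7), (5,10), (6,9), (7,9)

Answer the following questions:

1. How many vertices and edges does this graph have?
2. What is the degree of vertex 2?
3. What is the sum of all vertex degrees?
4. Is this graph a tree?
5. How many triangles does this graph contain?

Count: 11 vertices, 15 edges.
Vertex 2 has neighbors [1, 8, 9, 10], degree = 4.
Handshaking lemma: 2 * 15 = 30.
A tree on 11 vertices has 10 edges. This graph has 15 edges (5 extra). Not a tree.
Number of triangles = 2.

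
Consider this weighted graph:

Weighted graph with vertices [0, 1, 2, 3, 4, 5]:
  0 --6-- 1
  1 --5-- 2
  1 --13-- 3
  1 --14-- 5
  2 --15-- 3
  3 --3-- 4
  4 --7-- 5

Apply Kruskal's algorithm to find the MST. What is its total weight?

Applying Kruskal's algorithm (sort edges by weight, add if no cycle):
  Add (3,4) w=3
  Add (1,2) w=5
  Add (0,1) w=6
  Add (4,5) w=7
  Add (1,3) w=13
  Skip (1,5) w=14 (creates cycle)
  Skip (2,3) w=15 (creates cycle)
MST weight = 34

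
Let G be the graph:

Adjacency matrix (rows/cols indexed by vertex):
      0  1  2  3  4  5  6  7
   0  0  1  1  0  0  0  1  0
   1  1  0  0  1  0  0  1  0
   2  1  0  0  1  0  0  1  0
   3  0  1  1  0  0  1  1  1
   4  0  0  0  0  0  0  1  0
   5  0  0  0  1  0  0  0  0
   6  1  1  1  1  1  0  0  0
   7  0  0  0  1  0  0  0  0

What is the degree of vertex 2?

Vertex 2 has neighbors [0, 3, 6], so deg(2) = 3.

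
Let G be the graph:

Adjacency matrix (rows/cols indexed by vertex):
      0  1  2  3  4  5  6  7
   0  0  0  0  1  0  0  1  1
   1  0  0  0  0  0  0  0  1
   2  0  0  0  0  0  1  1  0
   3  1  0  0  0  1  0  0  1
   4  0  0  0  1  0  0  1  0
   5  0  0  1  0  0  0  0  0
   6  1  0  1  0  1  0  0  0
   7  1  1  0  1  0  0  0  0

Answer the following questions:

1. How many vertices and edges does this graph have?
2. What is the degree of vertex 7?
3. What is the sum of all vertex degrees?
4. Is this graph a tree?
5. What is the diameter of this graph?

Count: 8 vertices, 9 edges.
Vertex 7 has neighbors [0, 1, 3], degree = 3.
Handshaking lemma: 2 * 9 = 18.
A tree on 8 vertices has 7 edges. This graph has 9 edges (2 extra). Not a tree.
Diameter (longest shortest path) = 5.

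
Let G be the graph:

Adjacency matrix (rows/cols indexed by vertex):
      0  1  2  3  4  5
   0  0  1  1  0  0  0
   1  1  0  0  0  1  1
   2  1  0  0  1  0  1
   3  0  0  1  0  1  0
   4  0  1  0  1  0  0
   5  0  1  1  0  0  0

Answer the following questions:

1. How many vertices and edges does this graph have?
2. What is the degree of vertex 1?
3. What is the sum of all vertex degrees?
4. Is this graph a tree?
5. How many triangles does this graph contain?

Count: 6 vertices, 7 edges.
Vertex 1 has neighbors [0, 4, 5], degree = 3.
Handshaking lemma: 2 * 7 = 14.
A tree on 6 vertices has 5 edges. This graph has 7 edges (2 extra). Not a tree.
Number of triangles = 0.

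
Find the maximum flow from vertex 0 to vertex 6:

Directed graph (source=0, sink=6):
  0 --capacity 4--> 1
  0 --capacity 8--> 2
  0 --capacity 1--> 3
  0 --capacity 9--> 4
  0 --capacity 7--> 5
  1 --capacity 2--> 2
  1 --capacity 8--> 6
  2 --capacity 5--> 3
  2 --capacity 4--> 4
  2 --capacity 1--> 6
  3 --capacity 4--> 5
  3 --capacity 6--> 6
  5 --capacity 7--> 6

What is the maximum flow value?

Computing max flow:
  Flow on (0->1): 4/4
  Flow on (0->2): 6/8
  Flow on (0->3): 1/1
  Flow on (0->5): 7/7
  Flow on (1->6): 4/8
  Flow on (2->3): 5/5
  Flow on (2->6): 1/1
  Flow on (3->6): 6/6
  Flow on (5->6): 7/7
Maximum flow = 18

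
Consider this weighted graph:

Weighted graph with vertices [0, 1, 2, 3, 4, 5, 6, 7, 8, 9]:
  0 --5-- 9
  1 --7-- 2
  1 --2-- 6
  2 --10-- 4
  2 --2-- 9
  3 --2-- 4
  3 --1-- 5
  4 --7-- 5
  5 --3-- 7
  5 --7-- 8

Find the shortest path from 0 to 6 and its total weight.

Using Dijkstra's algorithm from vertex 0:
Shortest path: 0 -> 9 -> 2 -> 1 -> 6
Total weight: 5 + 2 + 7 + 2 = 16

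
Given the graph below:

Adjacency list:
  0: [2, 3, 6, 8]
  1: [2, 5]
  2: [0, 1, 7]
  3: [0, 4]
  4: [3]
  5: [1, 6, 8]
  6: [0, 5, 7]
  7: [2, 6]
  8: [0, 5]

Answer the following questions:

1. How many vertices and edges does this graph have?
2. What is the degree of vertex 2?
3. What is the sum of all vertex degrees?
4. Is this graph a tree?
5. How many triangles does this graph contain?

Count: 9 vertices, 11 edges.
Vertex 2 has neighbors [0, 1, 7], degree = 3.
Handshaking lemma: 2 * 11 = 22.
A tree on 9 vertices has 8 edges. This graph has 11 edges (3 extra). Not a tree.
Number of triangles = 0.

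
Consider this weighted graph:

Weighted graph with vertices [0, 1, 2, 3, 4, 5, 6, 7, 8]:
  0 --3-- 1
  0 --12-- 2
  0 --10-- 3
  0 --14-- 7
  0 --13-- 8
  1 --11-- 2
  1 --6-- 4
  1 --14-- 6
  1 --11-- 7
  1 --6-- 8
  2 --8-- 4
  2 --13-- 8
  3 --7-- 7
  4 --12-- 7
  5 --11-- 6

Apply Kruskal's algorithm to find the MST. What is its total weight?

Applying Kruskal's algorithm (sort edges by weight, add if no cycle):
  Add (0,1) w=3
  Add (1,8) w=6
  Add (1,4) w=6
  Add (3,7) w=7
  Add (2,4) w=8
  Add (0,3) w=10
  Skip (1,2) w=11 (creates cycle)
  Skip (1,7) w=11 (creates cycle)
  Add (5,6) w=11
  Skip (0,2) w=12 (creates cycle)
  Skip (4,7) w=12 (creates cycle)
  Skip (0,8) w=13 (creates cycle)
  Skip (2,8) w=13 (creates cycle)
  Skip (0,7) w=14 (creates cycle)
  Add (1,6) w=14
MST weight = 65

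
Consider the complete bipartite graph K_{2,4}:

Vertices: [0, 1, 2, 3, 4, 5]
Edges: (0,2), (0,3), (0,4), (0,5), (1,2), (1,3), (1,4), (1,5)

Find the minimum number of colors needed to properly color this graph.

K_{2,4} is bipartite: vertices split into two independent sets of size 2 and 4.
Color one set 0, the other 1. No adjacent vertices share a color.
Chromatic number = 2.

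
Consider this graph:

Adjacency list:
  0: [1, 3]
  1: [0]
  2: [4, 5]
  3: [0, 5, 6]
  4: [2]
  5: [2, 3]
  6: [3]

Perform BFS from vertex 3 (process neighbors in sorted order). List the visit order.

BFS from vertex 3 (neighbors processed in ascending order):
Visit order: 3, 0, 5, 6, 1, 2, 4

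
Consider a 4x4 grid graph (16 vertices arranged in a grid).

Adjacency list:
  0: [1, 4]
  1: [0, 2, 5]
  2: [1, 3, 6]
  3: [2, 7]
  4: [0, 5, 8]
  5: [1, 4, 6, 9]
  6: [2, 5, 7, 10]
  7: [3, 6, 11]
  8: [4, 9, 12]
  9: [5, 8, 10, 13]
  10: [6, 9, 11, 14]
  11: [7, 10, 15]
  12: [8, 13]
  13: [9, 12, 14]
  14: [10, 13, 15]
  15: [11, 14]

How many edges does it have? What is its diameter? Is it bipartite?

A 4x4 grid has 12 vertical edges and 12 horizontal edges.
Total edges = 12 + 12 = 24.
Diameter = (4-1) + (4-1) = 6 (corner to opposite corner).
Grid graphs are bipartite (checkerboard coloring).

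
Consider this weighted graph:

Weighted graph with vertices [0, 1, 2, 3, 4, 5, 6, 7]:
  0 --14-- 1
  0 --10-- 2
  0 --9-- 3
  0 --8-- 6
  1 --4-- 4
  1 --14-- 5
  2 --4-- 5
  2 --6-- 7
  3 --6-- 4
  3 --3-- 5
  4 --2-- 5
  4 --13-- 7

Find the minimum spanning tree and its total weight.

Applying Kruskal's algorithm (sort edges by weight, add if no cycle):
  Add (4,5) w=2
  Add (3,5) w=3
  Add (1,4) w=4
  Add (2,5) w=4
  Add (2,7) w=6
  Skip (3,4) w=6 (creates cycle)
  Add (0,6) w=8
  Add (0,3) w=9
  Skip (0,2) w=10 (creates cycle)
  Skip (4,7) w=13 (creates cycle)
  Skip (0,1) w=14 (creates cycle)
  Skip (1,5) w=14 (creates cycle)
MST weight = 36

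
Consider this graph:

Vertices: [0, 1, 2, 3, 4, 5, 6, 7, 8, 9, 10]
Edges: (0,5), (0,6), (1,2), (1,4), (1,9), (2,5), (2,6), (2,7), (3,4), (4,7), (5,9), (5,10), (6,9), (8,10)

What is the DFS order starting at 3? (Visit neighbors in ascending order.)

DFS from vertex 3 (neighbors processed in ascending order):
Visit order: 3, 4, 1, 2, 5, 0, 6, 9, 10, 8, 7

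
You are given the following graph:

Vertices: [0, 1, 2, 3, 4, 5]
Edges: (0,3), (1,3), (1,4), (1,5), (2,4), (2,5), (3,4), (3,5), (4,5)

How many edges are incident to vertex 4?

Vertex 4 has neighbors [1, 2, 3, 5], so deg(4) = 4.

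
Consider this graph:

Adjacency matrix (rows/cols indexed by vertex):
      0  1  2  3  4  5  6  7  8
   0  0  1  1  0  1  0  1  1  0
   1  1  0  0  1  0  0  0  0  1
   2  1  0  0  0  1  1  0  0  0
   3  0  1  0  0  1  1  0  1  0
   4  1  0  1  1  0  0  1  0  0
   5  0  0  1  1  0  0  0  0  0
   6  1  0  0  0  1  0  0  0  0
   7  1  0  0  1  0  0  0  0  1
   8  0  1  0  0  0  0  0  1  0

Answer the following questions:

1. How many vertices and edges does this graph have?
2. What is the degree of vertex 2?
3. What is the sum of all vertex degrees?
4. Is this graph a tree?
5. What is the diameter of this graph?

Count: 9 vertices, 14 edges.
Vertex 2 has neighbors [0, 4, 5], degree = 3.
Handshaking lemma: 2 * 14 = 28.
A tree on 9 vertices has 8 edges. This graph has 14 edges (6 extra). Not a tree.
Diameter (longest shortest path) = 3.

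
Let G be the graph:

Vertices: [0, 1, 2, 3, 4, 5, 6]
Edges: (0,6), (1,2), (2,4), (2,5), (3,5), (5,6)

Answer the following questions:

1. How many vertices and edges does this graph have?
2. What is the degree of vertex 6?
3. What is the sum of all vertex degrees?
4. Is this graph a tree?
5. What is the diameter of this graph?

Count: 7 vertices, 6 edges.
Vertex 6 has neighbors [0, 5], degree = 2.
Handshaking lemma: 2 * 6 = 12.
A graph is a tree iff it is connected and has exactly n-1 edges. This graph is connected (all 7 vertices in one component) and has 7-1 = 6 edges. It is a tree.
Diameter (longest shortest path) = 4.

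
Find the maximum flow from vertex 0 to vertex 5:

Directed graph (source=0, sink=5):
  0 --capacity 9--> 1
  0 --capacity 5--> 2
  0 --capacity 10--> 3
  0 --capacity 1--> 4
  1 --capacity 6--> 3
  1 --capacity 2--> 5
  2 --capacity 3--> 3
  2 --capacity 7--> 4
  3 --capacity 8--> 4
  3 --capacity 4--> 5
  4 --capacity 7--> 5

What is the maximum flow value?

Computing max flow:
  Flow on (0->1): 8/9
  Flow on (0->3): 5/10
  Flow on (1->3): 6/6
  Flow on (1->5): 2/2
  Flow on (3->4): 7/8
  Flow on (3->5): 4/4
  Flow on (4->5): 7/7
Maximum flow = 13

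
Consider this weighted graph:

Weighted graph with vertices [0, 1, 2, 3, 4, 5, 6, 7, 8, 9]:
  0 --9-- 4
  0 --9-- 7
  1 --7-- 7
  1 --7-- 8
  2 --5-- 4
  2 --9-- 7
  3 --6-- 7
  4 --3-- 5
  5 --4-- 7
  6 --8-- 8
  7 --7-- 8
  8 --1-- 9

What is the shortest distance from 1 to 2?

Using Dijkstra's algorithm from vertex 1:
Shortest path: 1 -> 7 -> 2
Total weight: 7 + 9 = 16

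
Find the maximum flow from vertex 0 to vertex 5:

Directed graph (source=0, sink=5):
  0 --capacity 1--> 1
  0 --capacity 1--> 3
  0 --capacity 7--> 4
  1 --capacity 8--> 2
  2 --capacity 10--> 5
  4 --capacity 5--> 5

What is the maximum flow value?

Computing max flow:
  Flow on (0->1): 1/1
  Flow on (0->4): 5/7
  Flow on (1->2): 1/8
  Flow on (2->5): 1/10
  Flow on (4->5): 5/5
Maximum flow = 6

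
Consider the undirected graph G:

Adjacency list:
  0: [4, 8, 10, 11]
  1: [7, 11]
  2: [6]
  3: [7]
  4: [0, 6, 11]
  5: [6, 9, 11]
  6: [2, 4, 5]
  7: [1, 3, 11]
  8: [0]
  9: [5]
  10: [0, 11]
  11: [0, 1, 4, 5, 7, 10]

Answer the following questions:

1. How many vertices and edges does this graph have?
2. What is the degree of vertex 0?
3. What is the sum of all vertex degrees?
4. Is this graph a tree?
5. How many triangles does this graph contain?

Count: 12 vertices, 15 edges.
Vertex 0 has neighbors [4, 8, 10, 11], degree = 4.
Handshaking lemma: 2 * 15 = 30.
A tree on 12 vertices has 11 edges. This graph has 15 edges (4 extra). Not a tree.
Number of triangles = 3.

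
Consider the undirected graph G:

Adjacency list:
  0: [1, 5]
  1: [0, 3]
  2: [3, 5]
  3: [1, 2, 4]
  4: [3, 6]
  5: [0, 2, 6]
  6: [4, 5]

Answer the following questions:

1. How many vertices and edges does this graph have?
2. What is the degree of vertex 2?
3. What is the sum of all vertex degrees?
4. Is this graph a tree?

Count: 7 vertices, 8 edges.
Vertex 2 has neighbors [3, 5], degree = 2.
Handshaking lemma: 2 * 8 = 16.
A tree on 7 vertices has 6 edges. This graph has 8 edges (2 extra). Not a tree.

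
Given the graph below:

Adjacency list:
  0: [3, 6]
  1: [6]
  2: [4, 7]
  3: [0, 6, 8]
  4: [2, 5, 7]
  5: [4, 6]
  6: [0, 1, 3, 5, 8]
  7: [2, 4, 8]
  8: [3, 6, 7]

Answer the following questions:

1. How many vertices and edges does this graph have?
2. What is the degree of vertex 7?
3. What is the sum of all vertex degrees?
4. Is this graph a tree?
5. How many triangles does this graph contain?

Count: 9 vertices, 12 edges.
Vertex 7 has neighbors [2, 4, 8], degree = 3.
Handshaking lemma: 2 * 12 = 24.
A tree on 9 vertices has 8 edges. This graph has 12 edges (4 extra). Not a tree.
Number of triangles = 3.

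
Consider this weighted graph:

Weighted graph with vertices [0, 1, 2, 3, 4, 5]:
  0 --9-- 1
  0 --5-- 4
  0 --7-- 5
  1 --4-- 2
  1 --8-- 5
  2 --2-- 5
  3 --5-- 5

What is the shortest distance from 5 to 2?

Using Dijkstra's algorithm from vertex 5:
Shortest path: 5 -> 2
Total weight: 2 = 2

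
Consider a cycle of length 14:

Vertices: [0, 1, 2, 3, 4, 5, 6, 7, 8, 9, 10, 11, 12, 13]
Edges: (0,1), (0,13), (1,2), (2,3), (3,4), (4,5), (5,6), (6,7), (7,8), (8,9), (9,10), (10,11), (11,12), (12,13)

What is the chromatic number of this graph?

This is an even cycle (C_14). Even cycles are bipartite.
Chromatic number = 2.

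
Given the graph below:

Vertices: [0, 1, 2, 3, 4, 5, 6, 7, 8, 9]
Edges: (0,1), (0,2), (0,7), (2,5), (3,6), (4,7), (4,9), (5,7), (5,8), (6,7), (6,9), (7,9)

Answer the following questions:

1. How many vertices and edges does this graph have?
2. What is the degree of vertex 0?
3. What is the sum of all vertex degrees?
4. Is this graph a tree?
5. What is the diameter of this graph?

Count: 10 vertices, 12 edges.
Vertex 0 has neighbors [1, 2, 7], degree = 3.
Handshaking lemma: 2 * 12 = 24.
A tree on 10 vertices has 9 edges. This graph has 12 edges (3 extra). Not a tree.
Diameter (longest shortest path) = 4.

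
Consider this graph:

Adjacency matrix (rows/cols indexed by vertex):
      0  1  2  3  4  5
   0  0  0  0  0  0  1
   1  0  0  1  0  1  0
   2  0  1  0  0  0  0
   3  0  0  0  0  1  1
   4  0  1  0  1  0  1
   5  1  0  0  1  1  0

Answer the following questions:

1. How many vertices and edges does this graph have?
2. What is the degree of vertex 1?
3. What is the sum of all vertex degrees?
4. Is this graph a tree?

Count: 6 vertices, 6 edges.
Vertex 1 has neighbors [2, 4], degree = 2.
Handshaking lemma: 2 * 6 = 12.
A tree on 6 vertices has 5 edges. This graph has 6 edges (1 extra). Not a tree.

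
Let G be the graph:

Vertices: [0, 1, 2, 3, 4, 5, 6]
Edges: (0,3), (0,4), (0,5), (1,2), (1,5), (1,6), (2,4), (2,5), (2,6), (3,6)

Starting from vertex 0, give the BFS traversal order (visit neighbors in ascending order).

BFS from vertex 0 (neighbors processed in ascending order):
Visit order: 0, 3, 4, 5, 6, 2, 1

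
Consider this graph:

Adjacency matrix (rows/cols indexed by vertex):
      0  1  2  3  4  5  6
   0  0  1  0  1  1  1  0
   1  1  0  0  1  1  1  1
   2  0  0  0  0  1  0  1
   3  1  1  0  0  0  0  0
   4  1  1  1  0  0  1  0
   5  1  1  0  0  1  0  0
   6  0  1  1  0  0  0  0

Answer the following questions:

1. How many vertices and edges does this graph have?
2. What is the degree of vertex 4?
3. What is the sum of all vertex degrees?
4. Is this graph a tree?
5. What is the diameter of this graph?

Count: 7 vertices, 11 edges.
Vertex 4 has neighbors [0, 1, 2, 5], degree = 4.
Handshaking lemma: 2 * 11 = 22.
A tree on 7 vertices has 6 edges. This graph has 11 edges (5 extra). Not a tree.
Diameter (longest shortest path) = 3.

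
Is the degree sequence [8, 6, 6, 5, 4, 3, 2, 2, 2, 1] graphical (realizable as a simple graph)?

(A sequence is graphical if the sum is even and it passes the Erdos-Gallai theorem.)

Sum of degrees = 39. Sum is odd, so the sequence is NOT graphical.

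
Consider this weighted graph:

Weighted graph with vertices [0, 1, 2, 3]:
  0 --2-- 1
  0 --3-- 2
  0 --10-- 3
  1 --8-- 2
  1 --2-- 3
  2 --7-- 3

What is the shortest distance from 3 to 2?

Using Dijkstra's algorithm from vertex 3:
Shortest path: 3 -> 2
Total weight: 7 = 7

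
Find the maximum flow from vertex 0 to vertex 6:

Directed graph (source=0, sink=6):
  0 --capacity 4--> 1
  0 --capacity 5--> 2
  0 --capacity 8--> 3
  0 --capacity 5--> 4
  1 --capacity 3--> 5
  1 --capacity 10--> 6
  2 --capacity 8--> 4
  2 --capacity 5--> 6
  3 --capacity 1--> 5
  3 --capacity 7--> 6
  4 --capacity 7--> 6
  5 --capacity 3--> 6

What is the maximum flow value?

Computing max flow:
  Flow on (0->1): 4/4
  Flow on (0->2): 5/5
  Flow on (0->3): 8/8
  Flow on (0->4): 5/5
  Flow on (1->6): 4/10
  Flow on (2->6): 5/5
  Flow on (3->5): 1/1
  Flow on (3->6): 7/7
  Flow on (4->6): 5/7
  Flow on (5->6): 1/3
Maximum flow = 22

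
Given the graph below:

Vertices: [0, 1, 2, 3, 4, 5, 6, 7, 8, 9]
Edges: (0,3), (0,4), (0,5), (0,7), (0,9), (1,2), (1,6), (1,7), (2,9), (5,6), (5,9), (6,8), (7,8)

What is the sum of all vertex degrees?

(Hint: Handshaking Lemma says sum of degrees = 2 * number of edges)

Count edges: 13 edges.
By Handshaking Lemma: sum of degrees = 2 * 13 = 26.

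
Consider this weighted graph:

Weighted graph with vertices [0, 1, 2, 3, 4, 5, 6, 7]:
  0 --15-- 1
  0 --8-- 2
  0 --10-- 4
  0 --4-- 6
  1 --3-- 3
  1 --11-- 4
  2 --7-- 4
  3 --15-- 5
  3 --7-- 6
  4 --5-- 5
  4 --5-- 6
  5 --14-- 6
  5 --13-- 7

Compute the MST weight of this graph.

Applying Kruskal's algorithm (sort edges by weight, add if no cycle):
  Add (1,3) w=3
  Add (0,6) w=4
  Add (4,5) w=5
  Add (4,6) w=5
  Add (2,4) w=7
  Add (3,6) w=7
  Skip (0,2) w=8 (creates cycle)
  Skip (0,4) w=10 (creates cycle)
  Skip (1,4) w=11 (creates cycle)
  Add (5,7) w=13
  Skip (5,6) w=14 (creates cycle)
  Skip (0,1) w=15 (creates cycle)
  Skip (3,5) w=15 (creates cycle)
MST weight = 44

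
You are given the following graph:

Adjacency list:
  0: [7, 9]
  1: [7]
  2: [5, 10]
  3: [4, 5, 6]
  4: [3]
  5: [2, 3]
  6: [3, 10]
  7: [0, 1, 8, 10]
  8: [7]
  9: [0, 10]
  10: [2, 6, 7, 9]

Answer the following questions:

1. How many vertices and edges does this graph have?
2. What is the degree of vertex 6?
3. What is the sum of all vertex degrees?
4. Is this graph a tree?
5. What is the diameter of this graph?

Count: 11 vertices, 12 edges.
Vertex 6 has neighbors [3, 10], degree = 2.
Handshaking lemma: 2 * 12 = 24.
A tree on 11 vertices has 10 edges. This graph has 12 edges (2 extra). Not a tree.
Diameter (longest shortest path) = 5.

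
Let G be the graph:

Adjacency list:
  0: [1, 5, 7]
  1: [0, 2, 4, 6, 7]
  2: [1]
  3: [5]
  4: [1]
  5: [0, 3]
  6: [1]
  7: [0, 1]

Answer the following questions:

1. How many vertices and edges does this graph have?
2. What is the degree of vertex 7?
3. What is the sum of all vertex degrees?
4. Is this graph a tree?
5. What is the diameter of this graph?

Count: 8 vertices, 8 edges.
Vertex 7 has neighbors [0, 1], degree = 2.
Handshaking lemma: 2 * 8 = 16.
A tree on 8 vertices has 7 edges. This graph has 8 edges (1 extra). Not a tree.
Diameter (longest shortest path) = 4.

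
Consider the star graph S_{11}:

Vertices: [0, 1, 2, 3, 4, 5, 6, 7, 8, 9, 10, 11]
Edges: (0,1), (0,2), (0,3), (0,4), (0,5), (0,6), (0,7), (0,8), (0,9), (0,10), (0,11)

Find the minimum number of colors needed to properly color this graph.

S_{11} has one hub adjacent to 11 leaves; leaves are pairwise non-adjacent.
Color the hub 0 and every leaf 1.
Chromatic number = 2.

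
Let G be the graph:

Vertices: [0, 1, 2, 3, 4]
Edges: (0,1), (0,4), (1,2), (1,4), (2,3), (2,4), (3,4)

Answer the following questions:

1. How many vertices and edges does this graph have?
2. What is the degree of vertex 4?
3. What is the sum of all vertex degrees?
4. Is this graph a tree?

Count: 5 vertices, 7 edges.
Vertex 4 has neighbors [0, 1, 2, 3], degree = 4.
Handshaking lemma: 2 * 7 = 14.
A tree on 5 vertices has 4 edges. This graph has 7 edges (3 extra). Not a tree.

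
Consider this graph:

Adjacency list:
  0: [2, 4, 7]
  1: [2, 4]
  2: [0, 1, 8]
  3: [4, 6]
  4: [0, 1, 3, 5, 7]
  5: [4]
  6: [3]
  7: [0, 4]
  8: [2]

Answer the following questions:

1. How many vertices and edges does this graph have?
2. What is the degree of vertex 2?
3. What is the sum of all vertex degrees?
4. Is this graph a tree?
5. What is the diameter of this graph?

Count: 9 vertices, 10 edges.
Vertex 2 has neighbors [0, 1, 8], degree = 3.
Handshaking lemma: 2 * 10 = 20.
A tree on 9 vertices has 8 edges. This graph has 10 edges (2 extra). Not a tree.
Diameter (longest shortest path) = 5.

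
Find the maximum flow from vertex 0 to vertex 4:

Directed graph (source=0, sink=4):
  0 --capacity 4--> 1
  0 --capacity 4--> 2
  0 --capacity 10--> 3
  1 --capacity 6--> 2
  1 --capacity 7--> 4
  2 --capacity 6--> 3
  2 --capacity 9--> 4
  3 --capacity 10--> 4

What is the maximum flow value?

Computing max flow:
  Flow on (0->1): 4/4
  Flow on (0->2): 4/4
  Flow on (0->3): 10/10
  Flow on (1->4): 4/7
  Flow on (2->4): 4/9
  Flow on (3->4): 10/10
Maximum flow = 18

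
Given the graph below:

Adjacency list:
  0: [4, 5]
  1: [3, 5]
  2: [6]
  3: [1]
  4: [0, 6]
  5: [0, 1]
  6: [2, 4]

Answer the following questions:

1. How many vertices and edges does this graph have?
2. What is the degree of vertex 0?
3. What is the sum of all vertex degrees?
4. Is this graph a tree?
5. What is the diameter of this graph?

Count: 7 vertices, 6 edges.
Vertex 0 has neighbors [4, 5], degree = 2.
Handshaking lemma: 2 * 6 = 12.
A graph is a tree iff it is connected and has exactly n-1 edges. This graph is connected (all 7 vertices in one component) and has 7-1 = 6 edges. It is a tree.
Diameter (longest shortest path) = 6.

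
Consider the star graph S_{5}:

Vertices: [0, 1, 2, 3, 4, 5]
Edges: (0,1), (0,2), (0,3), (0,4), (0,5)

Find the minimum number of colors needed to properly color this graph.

S_{5} has one hub adjacent to 5 leaves; leaves are pairwise non-adjacent.
Color the hub 0 and every leaf 1.
Chromatic number = 2.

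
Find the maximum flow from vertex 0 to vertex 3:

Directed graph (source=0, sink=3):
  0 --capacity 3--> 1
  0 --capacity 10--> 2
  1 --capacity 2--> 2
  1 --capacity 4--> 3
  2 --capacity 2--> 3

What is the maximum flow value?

Computing max flow:
  Flow on (0->1): 3/3
  Flow on (0->2): 2/10
  Flow on (1->3): 3/4
  Flow on (2->3): 2/2
Maximum flow = 5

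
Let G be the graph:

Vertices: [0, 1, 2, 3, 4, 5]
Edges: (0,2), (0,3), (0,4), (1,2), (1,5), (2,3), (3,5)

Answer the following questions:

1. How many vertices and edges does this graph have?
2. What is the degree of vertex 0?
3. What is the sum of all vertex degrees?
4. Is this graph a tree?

Count: 6 vertices, 7 edges.
Vertex 0 has neighbors [2, 3, 4], degree = 3.
Handshaking lemma: 2 * 7 = 14.
A tree on 6 vertices has 5 edges. This graph has 7 edges (2 extra). Not a tree.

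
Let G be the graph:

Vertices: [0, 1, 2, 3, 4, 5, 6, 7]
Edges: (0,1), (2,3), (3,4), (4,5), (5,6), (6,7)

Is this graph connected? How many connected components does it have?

Checking connectivity: the graph has 2 connected component(s).
Components: [[0, 1], [2, 3, 4, 5, 6, 7]]. The graph is NOT connected.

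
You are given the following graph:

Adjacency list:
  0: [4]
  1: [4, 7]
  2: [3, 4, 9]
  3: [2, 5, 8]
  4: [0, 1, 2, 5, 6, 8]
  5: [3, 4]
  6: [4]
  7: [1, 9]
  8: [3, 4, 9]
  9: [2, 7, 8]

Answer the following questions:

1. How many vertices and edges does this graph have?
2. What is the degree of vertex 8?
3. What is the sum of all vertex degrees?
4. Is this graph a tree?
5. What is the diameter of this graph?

Count: 10 vertices, 13 edges.
Vertex 8 has neighbors [3, 4, 9], degree = 3.
Handshaking lemma: 2 * 13 = 26.
A tree on 10 vertices has 9 edges. This graph has 13 edges (4 extra). Not a tree.
Diameter (longest shortest path) = 3.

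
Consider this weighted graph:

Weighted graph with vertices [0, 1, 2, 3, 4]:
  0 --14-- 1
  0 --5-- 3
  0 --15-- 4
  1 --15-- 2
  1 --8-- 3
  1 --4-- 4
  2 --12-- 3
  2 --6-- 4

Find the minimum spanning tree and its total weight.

Applying Kruskal's algorithm (sort edges by weight, add if no cycle):
  Add (1,4) w=4
  Add (0,3) w=5
  Add (2,4) w=6
  Add (1,3) w=8
  Skip (2,3) w=12 (creates cycle)
  Skip (0,1) w=14 (creates cycle)
  Skip (0,4) w=15 (creates cycle)
  Skip (1,2) w=15 (creates cycle)
MST weight = 23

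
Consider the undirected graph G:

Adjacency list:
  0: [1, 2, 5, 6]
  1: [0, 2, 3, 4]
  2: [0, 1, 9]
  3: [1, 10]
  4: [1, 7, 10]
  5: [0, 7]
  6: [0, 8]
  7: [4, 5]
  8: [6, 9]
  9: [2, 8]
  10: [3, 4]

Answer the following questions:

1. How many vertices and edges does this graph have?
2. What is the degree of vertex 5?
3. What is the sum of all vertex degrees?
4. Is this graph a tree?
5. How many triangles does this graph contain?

Count: 11 vertices, 14 edges.
Vertex 5 has neighbors [0, 7], degree = 2.
Handshaking lemma: 2 * 14 = 28.
A tree on 11 vertices has 10 edges. This graph has 14 edges (4 extra). Not a tree.
Number of triangles = 1.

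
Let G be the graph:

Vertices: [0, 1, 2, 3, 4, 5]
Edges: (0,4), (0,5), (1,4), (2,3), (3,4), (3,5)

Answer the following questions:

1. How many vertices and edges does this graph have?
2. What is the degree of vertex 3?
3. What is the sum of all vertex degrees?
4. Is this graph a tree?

Count: 6 vertices, 6 edges.
Vertex 3 has neighbors [2, 4, 5], degree = 3.
Handshaking lemma: 2 * 6 = 12.
A tree on 6 vertices has 5 edges. This graph has 6 edges (1 extra). Not a tree.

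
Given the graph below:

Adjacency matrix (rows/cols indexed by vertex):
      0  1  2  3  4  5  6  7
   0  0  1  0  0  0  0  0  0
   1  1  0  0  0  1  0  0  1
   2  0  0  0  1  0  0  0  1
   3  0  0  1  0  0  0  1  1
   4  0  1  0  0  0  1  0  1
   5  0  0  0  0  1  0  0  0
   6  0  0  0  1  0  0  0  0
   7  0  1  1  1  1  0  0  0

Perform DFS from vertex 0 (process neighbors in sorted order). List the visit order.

DFS from vertex 0 (neighbors processed in ascending order):
Visit order: 0, 1, 4, 5, 7, 2, 3, 6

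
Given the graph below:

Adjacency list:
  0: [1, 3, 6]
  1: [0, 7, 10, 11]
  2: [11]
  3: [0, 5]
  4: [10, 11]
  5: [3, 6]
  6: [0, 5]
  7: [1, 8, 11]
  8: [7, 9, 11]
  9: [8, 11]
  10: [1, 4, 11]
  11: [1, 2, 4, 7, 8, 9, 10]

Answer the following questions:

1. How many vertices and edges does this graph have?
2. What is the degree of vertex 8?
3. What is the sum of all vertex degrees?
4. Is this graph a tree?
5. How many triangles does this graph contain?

Count: 12 vertices, 17 edges.
Vertex 8 has neighbors [7, 9, 11], degree = 3.
Handshaking lemma: 2 * 17 = 34.
A tree on 12 vertices has 11 edges. This graph has 17 edges (6 extra). Not a tree.
Number of triangles = 5.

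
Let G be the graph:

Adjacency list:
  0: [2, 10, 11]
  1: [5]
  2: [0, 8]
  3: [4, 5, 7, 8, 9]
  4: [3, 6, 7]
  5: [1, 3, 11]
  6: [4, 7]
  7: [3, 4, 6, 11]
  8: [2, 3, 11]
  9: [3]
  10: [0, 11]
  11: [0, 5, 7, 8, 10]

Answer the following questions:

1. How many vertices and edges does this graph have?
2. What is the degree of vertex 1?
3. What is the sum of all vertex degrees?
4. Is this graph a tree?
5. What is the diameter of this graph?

Count: 12 vertices, 17 edges.
Vertex 1 has neighbors [5], degree = 1.
Handshaking lemma: 2 * 17 = 34.
A tree on 12 vertices has 11 edges. This graph has 17 edges (6 extra). Not a tree.
Diameter (longest shortest path) = 4.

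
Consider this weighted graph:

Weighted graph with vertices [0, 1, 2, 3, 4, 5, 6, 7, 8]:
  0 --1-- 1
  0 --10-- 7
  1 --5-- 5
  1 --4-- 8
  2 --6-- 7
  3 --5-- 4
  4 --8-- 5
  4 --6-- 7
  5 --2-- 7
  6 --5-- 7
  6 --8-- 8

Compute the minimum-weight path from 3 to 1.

Using Dijkstra's algorithm from vertex 3:
Shortest path: 3 -> 4 -> 5 -> 1
Total weight: 5 + 8 + 5 = 18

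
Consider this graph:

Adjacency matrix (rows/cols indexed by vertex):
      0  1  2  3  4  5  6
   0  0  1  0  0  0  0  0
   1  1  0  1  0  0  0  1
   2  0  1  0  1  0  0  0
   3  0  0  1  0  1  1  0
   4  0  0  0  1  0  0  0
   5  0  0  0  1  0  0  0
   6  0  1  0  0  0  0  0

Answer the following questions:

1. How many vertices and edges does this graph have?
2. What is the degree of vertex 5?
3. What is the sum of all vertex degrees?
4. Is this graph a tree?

Count: 7 vertices, 6 edges.
Vertex 5 has neighbors [3], degree = 1.
Handshaking lemma: 2 * 6 = 12.
A graph is a tree iff it is connected and has exactly n-1 edges. This graph is connected (all 7 vertices in one component) and has 7-1 = 6 edges. It is a tree.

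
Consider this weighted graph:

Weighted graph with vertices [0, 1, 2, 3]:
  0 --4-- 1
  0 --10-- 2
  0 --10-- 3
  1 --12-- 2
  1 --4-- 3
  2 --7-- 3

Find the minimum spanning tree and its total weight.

Applying Kruskal's algorithm (sort edges by weight, add if no cycle):
  Add (0,1) w=4
  Add (1,3) w=4
  Add (2,3) w=7
  Skip (0,2) w=10 (creates cycle)
  Skip (0,3) w=10 (creates cycle)
  Skip (1,2) w=12 (creates cycle)
MST weight = 15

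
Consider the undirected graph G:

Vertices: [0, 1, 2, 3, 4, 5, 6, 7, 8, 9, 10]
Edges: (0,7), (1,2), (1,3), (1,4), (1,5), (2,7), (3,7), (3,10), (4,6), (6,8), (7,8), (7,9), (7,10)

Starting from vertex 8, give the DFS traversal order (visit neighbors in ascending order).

DFS from vertex 8 (neighbors processed in ascending order):
Visit order: 8, 6, 4, 1, 2, 7, 0, 3, 10, 9, 5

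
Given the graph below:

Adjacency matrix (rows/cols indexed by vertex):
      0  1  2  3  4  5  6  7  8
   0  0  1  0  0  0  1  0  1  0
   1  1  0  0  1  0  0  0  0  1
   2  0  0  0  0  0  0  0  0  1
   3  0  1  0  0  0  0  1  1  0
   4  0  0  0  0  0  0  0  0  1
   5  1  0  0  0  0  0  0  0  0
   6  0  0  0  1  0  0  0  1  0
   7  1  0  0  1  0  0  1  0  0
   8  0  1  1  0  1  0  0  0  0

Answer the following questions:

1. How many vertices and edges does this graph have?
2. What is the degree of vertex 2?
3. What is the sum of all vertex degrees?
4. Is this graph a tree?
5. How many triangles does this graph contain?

Count: 9 vertices, 10 edges.
Vertex 2 has neighbors [8], degree = 1.
Handshaking lemma: 2 * 10 = 20.
A tree on 9 vertices has 8 edges. This graph has 10 edges (2 extra). Not a tree.
Number of triangles = 1.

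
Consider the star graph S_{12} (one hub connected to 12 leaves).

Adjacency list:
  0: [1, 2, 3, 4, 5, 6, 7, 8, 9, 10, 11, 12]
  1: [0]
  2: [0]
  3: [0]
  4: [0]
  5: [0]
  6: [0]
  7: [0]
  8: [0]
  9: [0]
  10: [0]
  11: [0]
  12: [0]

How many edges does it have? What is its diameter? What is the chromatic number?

Star graph S_{12}: the hub connects to all 12 leaves.
Edges = 12.
Diameter = 2 (any leaf to hub is 1, leaf to leaf through hub is 2).
Star graphs are bipartite (hub vs leaves), so chromatic number = 2.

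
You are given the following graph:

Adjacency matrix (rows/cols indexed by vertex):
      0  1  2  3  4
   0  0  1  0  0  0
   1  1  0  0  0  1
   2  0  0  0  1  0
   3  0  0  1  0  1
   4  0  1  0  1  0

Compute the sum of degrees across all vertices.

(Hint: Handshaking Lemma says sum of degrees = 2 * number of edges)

Count edges: 4 edges.
By Handshaking Lemma: sum of degrees = 2 * 4 = 8.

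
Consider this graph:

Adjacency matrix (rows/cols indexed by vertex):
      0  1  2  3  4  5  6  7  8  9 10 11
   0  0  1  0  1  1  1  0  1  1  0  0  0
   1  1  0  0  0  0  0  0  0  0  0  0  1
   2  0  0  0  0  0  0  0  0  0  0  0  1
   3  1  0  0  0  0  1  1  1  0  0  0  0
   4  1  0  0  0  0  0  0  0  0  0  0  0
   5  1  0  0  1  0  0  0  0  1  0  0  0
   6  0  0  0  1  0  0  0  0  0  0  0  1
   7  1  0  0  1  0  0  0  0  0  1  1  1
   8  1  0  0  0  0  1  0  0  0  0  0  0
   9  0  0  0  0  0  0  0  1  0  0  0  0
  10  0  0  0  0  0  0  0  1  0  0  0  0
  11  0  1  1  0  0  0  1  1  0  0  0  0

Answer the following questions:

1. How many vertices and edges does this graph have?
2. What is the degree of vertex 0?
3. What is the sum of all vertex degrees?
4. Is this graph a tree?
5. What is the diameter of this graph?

Count: 12 vertices, 16 edges.
Vertex 0 has neighbors [1, 3, 4, 5, 7, 8], degree = 6.
Handshaking lemma: 2 * 16 = 32.
A tree on 12 vertices has 11 edges. This graph has 16 edges (5 extra). Not a tree.
Diameter (longest shortest path) = 4.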